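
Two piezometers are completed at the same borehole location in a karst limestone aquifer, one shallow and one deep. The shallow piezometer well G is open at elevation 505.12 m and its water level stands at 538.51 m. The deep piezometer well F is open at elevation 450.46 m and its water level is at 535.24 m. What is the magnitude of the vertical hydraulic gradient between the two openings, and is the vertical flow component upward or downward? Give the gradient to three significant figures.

|i_v| ≈ 0.0598; vertical flow is downward

Total head at well G: h = 538.51 m (water level in the standpipe).
Total head at well F: h = 535.24 m.
Δh = h(well G) − h(well F) = 538.51 − 535.24 = 3.27 m.
Vertical separation Δz = 505.12 − 450.46 = 54.66 m.
|i_v| = |Δh| / Δz = 3.27 / 54.66 = 0.0598.
Head is higher in the shallow piezometer, so vertical flow is downward (recharge condition).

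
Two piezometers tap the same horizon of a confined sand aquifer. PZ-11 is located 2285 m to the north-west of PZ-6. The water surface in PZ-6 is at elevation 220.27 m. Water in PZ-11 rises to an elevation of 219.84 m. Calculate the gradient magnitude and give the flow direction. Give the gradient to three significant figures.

i ≈ 0.000188; groundwater flows toward the north-west

Total head at PZ-6: h = 220.27 m (water level in the piezometer is the total head).
Total head at PZ-11: h = 219.84 m (water level in the piezometer is the total head).
Head difference: h(PZ-6) − h(PZ-11) = 220.27 − 219.84 = 0.43 m.
Hydraulic gradient: i = |Δh| / L = 0.43 / 2285 = 0.000188.
Flow is from higher to lower head: from PZ-6 toward PZ-11, i.e. toward the north-west.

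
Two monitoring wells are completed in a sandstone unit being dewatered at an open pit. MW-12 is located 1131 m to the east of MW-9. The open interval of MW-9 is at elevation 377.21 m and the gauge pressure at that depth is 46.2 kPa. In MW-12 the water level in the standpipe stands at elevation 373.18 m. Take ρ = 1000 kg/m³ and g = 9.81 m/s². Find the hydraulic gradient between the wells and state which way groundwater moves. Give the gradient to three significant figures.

i ≈ 0.00773; groundwater flows toward the east

Pressure head at MW-9: ψ = P/(ρg) = 46.2×1000 / (1000 × 9.81) = 4.71 m.
Total head at MW-9: h = z + ψ = 377.21 + 4.71 = 381.92 m.
Total head at MW-12: h = 373.18 m (water level in the piezometer is the total head).
Head difference: h(MW-9) − h(MW-12) = 381.92 − 373.18 = 8.74 m.
Hydraulic gradient: i = |Δh| / L = 8.74 / 1131 = 0.00773.
Flow is from higher to lower head: from MW-9 toward MW-12, i.e. toward the east.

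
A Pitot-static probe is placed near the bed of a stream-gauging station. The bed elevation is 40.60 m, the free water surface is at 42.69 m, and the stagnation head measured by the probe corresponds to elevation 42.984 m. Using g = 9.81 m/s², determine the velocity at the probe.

Near the bed, under hydrostatic conditions, the piezometric head (z + ψ) equals the free-surface elevation, 42.69 m.
Velocity head = total − piezometric = 42.984 − 42.69 = 0.294 m.
v = √(2g·h_v) = √(2 × 9.81 × 0.294) = 2.40 m/s.

v ≈ 2.40 m/s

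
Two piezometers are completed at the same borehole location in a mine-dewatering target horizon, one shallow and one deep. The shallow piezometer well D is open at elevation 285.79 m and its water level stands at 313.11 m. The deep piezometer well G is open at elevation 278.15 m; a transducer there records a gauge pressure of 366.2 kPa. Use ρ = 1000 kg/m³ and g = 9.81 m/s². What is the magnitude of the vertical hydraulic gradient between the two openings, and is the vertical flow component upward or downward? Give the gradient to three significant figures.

|i_v| ≈ 0.310; vertical flow is upward

Total head at well D: h = 313.11 m (water level in the standpipe).
Pressure head at well G: ψ = P/(ρg) = 366.2×1000 / (1000 × 9.81) = 37.33 m.
Total head at well G: h = z + ψ = 278.15 + 37.33 = 315.48 m.
Δh = h(well D) − h(well G) = 313.11 − 315.48 = -2.37 m.
Vertical separation Δz = 285.79 − 278.15 = 7.64 m.
|i_v| = |Δh| / Δz = 2.37 / 7.64 = 0.310.
Head is higher in the deep piezometer, so vertical flow is upward (discharge condition).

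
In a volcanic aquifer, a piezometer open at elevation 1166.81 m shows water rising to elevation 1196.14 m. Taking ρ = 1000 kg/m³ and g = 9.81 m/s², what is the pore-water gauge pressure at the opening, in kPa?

P ≈ 288 kPa

Pressure head ψ = h − z = 1196.14 − 1166.81 = 29.33 m.
P = ρgψ = 1000 × 9.81 × 29.33 = 287727 Pa ≈ 288 kPa.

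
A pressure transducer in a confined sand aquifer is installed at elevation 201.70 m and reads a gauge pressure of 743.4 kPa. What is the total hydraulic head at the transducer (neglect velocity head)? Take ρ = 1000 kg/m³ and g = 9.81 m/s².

h ≈ 277.48 m

ψ = P/(ρg) = 743.4×1000 / (1000 × 9.81) = 75.78 m.
h = z + ψ = 201.70 + 75.78 = 277.48 m.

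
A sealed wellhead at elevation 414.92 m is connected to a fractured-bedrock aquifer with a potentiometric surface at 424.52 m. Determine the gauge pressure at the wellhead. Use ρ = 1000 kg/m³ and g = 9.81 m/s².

Head above the cap: Δh = 424.52 − 414.92 = 9.60 m.
P = ρgΔh = 1000 × 9.81 × 9.60 = 94176 Pa ≈ 94.2 kPa.

P ≈ 94.2 kPa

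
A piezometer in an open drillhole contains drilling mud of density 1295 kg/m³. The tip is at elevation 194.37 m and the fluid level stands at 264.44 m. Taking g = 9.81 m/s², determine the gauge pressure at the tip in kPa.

P ≈ 890 kPa

Pressure head ψ = h − z = 264.44 − 194.37 = 70.07 m.
P = ρgψ = 1295 × 9.81 × 70.07 = 890166 Pa ≈ 890 kPa.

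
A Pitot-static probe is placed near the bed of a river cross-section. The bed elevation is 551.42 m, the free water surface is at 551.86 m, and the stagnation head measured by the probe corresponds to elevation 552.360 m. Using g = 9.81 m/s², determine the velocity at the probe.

v ≈ 3.13 m/s

Near the bed, under hydrostatic conditions, the piezometric head (z + ψ) equals the free-surface elevation, 551.86 m.
Velocity head = total − piezometric = 552.360 − 551.86 = 0.500 m.
v = √(2g·h_v) = √(2 × 9.81 × 0.500) = 3.13 m/s.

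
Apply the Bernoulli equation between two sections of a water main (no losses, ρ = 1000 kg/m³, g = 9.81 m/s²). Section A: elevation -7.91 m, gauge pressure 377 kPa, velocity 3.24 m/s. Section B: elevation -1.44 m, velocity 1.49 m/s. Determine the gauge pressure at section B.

P₂ ≈ 318 kPa

Pressure head at A: ψ₁ = P₁/(ρg) = 377×1000 / (1000 × 9.81) = 38.43 m.
Velocity heads: v₁²/2g = 3.24²/19.62 = 0.535 m; v₂²/2g = 1.49²/19.62 = 0.113 m.
Total head H = z₁ + ψ₁ + v₁²/2g = -7.91 + 38.43 + 0.535 = 31.05 m.
ψ₂ = H − z₂ − v₂²/2g = 31.05 − (-1.44) − 0.113 = 32.38 m.
P₂ = ρgψ₂ = 1000 × 9.81 × 32.38 ≈ 318 kPa.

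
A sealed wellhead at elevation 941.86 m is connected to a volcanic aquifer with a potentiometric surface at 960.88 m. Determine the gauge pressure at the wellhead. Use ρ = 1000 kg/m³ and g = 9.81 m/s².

P ≈ 187 kPa

Head above the cap: Δh = 960.88 − 941.86 = 19.02 m.
P = ρgΔh = 1000 × 9.81 × 19.02 = 186586 Pa ≈ 187 kPa.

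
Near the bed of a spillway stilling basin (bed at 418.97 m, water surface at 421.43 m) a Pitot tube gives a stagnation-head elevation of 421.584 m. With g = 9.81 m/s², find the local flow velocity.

Near the bed, under hydrostatic conditions, the piezometric head (z + ψ) equals the free-surface elevation, 421.43 m.
Velocity head = total − piezometric = 421.584 − 421.43 = 0.154 m.
v = √(2g·h_v) = √(2 × 9.81 × 0.154) = 1.74 m/s.

v ≈ 1.74 m/s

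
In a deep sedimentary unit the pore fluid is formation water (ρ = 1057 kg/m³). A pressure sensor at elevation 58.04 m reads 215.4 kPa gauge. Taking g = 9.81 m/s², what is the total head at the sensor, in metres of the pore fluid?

h ≈ 78.81 m

ψ = P/(ρg) = 215.4×1000 / (1057 × 9.81) = 20.77 m.
h = z + ψ = 58.04 + 20.77 = 78.81 m.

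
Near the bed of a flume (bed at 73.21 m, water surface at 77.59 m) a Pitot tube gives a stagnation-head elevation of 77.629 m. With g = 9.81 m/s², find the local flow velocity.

Near the bed, under hydrostatic conditions, the piezometric head (z + ψ) equals the free-surface elevation, 77.59 m.
Velocity head = total − piezometric = 77.629 − 77.59 = 0.039 m.
v = √(2g·h_v) = √(2 × 9.81 × 0.039) = 0.875 m/s.

v ≈ 0.875 m/s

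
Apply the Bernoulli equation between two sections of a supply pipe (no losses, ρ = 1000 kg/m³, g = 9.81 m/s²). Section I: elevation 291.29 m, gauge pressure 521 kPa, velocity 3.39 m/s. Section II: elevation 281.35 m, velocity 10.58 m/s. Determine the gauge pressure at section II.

P₂ ≈ 568 kPa

Pressure head at I: ψ₁ = P₁/(ρg) = 521×1000 / (1000 × 9.81) = 53.11 m.
Velocity heads: v₁²/2g = 3.39²/19.62 = 0.586 m; v₂²/2g = 10.58²/19.62 = 5.705 m.
Total head H = z₁ + ψ₁ + v₁²/2g = 291.29 + 53.11 + 0.586 = 344.99 m.
ψ₂ = H − z₂ − v₂²/2g = 344.99 − 281.35 − 5.705 = 57.93 m.
P₂ = ρgψ₂ = 1000 × 9.81 × 57.93 ≈ 568 kPa.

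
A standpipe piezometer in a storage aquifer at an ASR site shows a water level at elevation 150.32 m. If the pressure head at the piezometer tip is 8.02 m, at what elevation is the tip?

z = h − ψ = 150.32 − 8.02 = 142.30 m.

z ≈ 142.30 m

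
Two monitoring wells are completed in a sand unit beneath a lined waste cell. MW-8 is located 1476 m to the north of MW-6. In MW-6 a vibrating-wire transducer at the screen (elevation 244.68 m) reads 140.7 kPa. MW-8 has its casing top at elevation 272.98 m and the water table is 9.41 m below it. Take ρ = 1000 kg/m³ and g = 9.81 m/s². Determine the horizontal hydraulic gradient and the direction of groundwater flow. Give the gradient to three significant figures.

Pressure head at MW-6: ψ = P/(ρg) = 140.7×1000 / (1000 × 9.81) = 14.34 m.
Total head at MW-6: h = z + ψ = 244.68 + 14.34 = 259.02 m.
Total head at MW-8: h = 272.98 − 9.41 = 263.57 m.
Head difference: h(MW-6) − h(MW-8) = 259.02 − 263.57 = -4.55 m.
Hydraulic gradient: i = |Δh| / L = 4.55 / 1476 = 0.00308.
Flow is from higher to lower head: from MW-8 toward MW-6, i.e. toward the south.

i ≈ 0.00308; groundwater flows toward the south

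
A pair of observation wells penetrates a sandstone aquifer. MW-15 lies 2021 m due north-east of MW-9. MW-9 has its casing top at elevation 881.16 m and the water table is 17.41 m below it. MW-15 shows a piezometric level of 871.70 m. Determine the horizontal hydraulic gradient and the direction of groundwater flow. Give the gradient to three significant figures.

i ≈ 0.00393; groundwater flows toward the south-west

Total head at MW-9: h = 881.16 − 17.41 = 863.75 m.
Total head at MW-15: h = 871.70 m (water level in the piezometer is the total head).
Head difference: h(MW-9) − h(MW-15) = 863.75 − 871.70 = -7.95 m.
Hydraulic gradient: i = |Δh| / L = 7.95 / 2021 = 0.00393.
Flow is from higher to lower head: from MW-15 toward MW-9, i.e. toward the south-west.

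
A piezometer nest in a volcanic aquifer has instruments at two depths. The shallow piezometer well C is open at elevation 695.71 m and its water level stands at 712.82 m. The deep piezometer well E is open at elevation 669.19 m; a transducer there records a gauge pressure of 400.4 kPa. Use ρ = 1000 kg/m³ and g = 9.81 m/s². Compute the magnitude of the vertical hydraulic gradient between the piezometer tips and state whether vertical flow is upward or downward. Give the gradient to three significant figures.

|i_v| ≈ 0.106; vertical flow is downward

Total head at well C: h = 712.82 m (water level in the standpipe).
Pressure head at well E: ψ = P/(ρg) = 400.4×1000 / (1000 × 9.81) = 40.82 m.
Total head at well E: h = z + ψ = 669.19 + 40.82 = 710.01 m.
Δh = h(well C) − h(well E) = 712.82 − 710.01 = 2.81 m.
Vertical separation Δz = 695.71 − 669.19 = 26.52 m.
|i_v| = |Δh| / Δz = 2.81 / 26.52 = 0.106.
Head is higher in the shallow piezometer, so vertical flow is downward (recharge condition).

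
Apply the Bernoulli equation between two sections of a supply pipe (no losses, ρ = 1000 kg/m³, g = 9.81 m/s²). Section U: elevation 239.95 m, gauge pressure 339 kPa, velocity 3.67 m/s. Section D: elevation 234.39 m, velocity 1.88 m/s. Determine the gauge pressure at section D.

P₂ ≈ 399 kPa

Pressure head at U: ψ₁ = P₁/(ρg) = 339×1000 / (1000 × 9.81) = 34.56 m.
Velocity heads: v₁²/2g = 3.67²/19.62 = 0.686 m; v₂²/2g = 1.88²/19.62 = 0.180 m.
Total head H = z₁ + ψ₁ + v₁²/2g = 239.95 + 34.56 + 0.686 = 275.20 m.
ψ₂ = H − z₂ − v₂²/2g = 275.20 − 234.39 − 0.180 = 40.63 m.
P₂ = ρgψ₂ = 1000 × 9.81 × 40.63 ≈ 399 kPa.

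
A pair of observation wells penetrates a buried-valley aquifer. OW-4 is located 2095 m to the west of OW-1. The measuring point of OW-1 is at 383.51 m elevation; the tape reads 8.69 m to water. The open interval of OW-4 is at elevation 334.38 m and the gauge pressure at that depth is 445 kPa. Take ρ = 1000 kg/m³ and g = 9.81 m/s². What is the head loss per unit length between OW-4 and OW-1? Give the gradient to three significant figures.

i ≈ 0.00235 m/m

Total head at OW-1: h = 383.51 − 8.69 = 374.82 m.
Pressure head at OW-4: ψ = P/(ρg) = 445×1000 / (1000 × 9.81) = 45.36 m.
Total head at OW-4: h = z + ψ = 334.38 + 45.36 = 379.74 m.
Head difference: h(OW-1) − h(OW-4) = 374.82 − 379.74 = -4.92 m.
Hydraulic gradient: i = |Δh| / L = 4.92 / 2095 = 0.00235.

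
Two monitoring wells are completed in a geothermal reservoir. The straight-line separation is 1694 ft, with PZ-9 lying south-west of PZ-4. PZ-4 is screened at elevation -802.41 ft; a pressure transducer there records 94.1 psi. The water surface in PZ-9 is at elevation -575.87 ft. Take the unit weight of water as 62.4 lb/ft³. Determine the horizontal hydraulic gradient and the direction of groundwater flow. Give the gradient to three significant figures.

i ≈ 0.00554; groundwater flows toward the north-east

Pressure head at PZ-4: ψ = 144·P/γ = 144 × 94.1 / 62.4 = 217.15 ft.
Total head at PZ-4: h = z + ψ = -802.41 + 217.15 = -585.26 ft.
Total head at PZ-9: h = -575.87 ft (water level in the piezometer is the total head).
Head difference: h(PZ-4) − h(PZ-9) = -585.26 − (-575.87) = -9.39 ft.
Hydraulic gradient: i = |Δh| / L = 9.39 / 1694 = 0.00554.
Flow is from higher to lower head: from PZ-9 toward PZ-4, i.e. toward the north-east.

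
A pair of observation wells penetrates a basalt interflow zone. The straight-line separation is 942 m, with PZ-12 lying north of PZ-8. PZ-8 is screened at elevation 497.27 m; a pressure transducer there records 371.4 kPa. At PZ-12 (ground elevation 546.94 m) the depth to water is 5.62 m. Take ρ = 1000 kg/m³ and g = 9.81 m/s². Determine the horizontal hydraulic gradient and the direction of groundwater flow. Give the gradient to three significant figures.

i ≈ 0.00657; groundwater flows toward the south

Pressure head at PZ-8: ψ = P/(ρg) = 371.4×1000 / (1000 × 9.81) = 37.86 m.
Total head at PZ-8: h = z + ψ = 497.27 + 37.86 = 535.13 m.
Total head at PZ-12: h = 546.94 − 5.62 = 541.32 m.
Head difference: h(PZ-8) − h(PZ-12) = 535.13 − 541.32 = -6.19 m.
Hydraulic gradient: i = |Δh| / L = 6.19 / 942 = 0.00657.
Flow is from higher to lower head: from PZ-12 toward PZ-8, i.e. toward the south.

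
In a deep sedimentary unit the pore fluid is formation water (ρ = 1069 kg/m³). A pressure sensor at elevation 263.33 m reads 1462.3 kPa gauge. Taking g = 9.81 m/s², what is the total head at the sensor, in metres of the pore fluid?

h ≈ 402.77 m

ψ = P/(ρg) = 1462.3×1000 / (1069 × 9.81) = 139.44 m.
h = z + ψ = 263.33 + 139.44 = 402.77 m.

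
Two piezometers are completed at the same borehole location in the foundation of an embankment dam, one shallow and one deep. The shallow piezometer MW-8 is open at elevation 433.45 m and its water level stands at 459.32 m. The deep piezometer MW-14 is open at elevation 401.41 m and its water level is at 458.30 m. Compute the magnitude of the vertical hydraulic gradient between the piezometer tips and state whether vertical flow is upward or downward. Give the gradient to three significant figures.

Total head at MW-8: h = 459.32 m (water level in the standpipe).
Total head at MW-14: h = 458.30 m.
Δh = h(MW-8) − h(MW-14) = 459.32 − 458.30 = 1.02 m.
Vertical separation Δz = 433.45 − 401.41 = 32.04 m.
|i_v| = |Δh| / Δz = 1.02 / 32.04 = 0.0318.
Head is higher in the shallow piezometer, so vertical flow is downward (recharge condition).

|i_v| ≈ 0.0318; vertical flow is downward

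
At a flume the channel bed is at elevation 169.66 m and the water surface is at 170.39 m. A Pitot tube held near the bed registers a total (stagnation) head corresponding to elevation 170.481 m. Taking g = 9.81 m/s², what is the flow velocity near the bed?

v ≈ 1.34 m/s

Near the bed, under hydrostatic conditions, the piezometric head (z + ψ) equals the free-surface elevation, 170.39 m.
Velocity head = total − piezometric = 170.481 − 170.39 = 0.091 m.
v = √(2g·h_v) = √(2 × 9.81 × 0.091) = 1.34 m/s.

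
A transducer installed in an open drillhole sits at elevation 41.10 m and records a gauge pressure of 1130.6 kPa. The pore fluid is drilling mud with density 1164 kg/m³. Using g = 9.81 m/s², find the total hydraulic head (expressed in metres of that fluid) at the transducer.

h ≈ 140.11 m

ψ = P/(ρg) = 1130.6×1000 / (1164 × 9.81) = 99.01 m.
h = z + ψ = 41.10 + 99.01 = 140.11 m.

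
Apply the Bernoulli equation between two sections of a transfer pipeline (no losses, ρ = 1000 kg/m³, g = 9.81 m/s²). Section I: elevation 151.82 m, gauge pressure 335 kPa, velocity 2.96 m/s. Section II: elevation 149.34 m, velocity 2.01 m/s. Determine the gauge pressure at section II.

Pressure head at I: ψ₁ = P₁/(ρg) = 335×1000 / (1000 × 9.81) = 34.15 m.
Velocity heads: v₁²/2g = 2.96²/19.62 = 0.447 m; v₂²/2g = 2.01²/19.62 = 0.206 m.
Total head H = z₁ + ψ₁ + v₁²/2g = 151.82 + 34.15 + 0.447 = 186.42 m.
ψ₂ = H − z₂ − v₂²/2g = 186.42 − 149.34 − 0.206 = 36.87 m.
P₂ = ρgψ₂ = 1000 × 9.81 × 36.87 ≈ 362 kPa.

P₂ ≈ 362 kPa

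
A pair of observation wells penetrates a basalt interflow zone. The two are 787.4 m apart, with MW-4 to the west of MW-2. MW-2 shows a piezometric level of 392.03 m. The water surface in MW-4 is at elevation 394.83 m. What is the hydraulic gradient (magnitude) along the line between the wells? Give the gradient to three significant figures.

i ≈ 0.00356

Total head at MW-2: h = 392.03 m (water level in the piezometer is the total head).
Total head at MW-4: h = 394.83 m (water level in the piezometer is the total head).
Head difference: h(MW-2) − h(MW-4) = 392.03 − 394.83 = -2.80 m.
Hydraulic gradient: i = |Δh| / L = 2.80 / 787.4 = 0.00356.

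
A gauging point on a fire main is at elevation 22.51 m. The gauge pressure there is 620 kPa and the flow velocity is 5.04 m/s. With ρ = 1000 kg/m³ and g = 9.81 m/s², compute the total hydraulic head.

Pressure head ψ = P/(ρg) = 620×1000 / (1000 × 9.81) = 63.20 m.
Velocity head = v²/(2g) = 5.04² / (2 × 9.81) = 1.295 m.
h = z + ψ + v²/(2g) = 22.51 + 63.20 + 1.295 = 87.01 m.

h ≈ 87.01 m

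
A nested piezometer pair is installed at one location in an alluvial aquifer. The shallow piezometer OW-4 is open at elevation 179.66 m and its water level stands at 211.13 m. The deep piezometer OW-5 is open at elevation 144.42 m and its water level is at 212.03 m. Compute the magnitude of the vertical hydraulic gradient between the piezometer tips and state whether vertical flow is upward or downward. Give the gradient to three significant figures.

Total head at OW-4: h = 211.13 m (water level in the standpipe).
Total head at OW-5: h = 212.03 m.
Δh = h(OW-4) − h(OW-5) = 211.13 − 212.03 = -0.90 m.
Vertical separation Δz = 179.66 − 144.42 = 35.24 m.
|i_v| = |Δh| / Δz = 0.90 / 35.24 = 0.0255.
Head is higher in the deep piezometer, so vertical flow is upward (discharge condition).

|i_v| ≈ 0.0255; vertical flow is upward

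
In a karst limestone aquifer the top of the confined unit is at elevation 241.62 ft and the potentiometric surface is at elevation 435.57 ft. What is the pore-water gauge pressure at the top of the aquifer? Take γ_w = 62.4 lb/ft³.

Pressure head at the aquifer top: ψ = h − z = 435.57 − 241.62 = 193.95 ft.
P = γψ/144 = 62.4 × 193.95 / 144 = 84.0 psi.

P ≈ 84.0 psi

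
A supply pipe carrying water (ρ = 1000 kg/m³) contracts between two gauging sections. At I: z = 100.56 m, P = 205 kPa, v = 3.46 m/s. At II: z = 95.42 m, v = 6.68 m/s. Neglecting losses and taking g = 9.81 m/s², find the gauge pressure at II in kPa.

Pressure head at I: ψ₁ = P₁/(ρg) = 205×1000 / (1000 × 9.81) = 20.90 m.
Velocity heads: v₁²/2g = 3.46²/19.62 = 0.610 m; v₂²/2g = 6.68²/19.62 = 2.274 m.
Total head H = z₁ + ψ₁ + v₁²/2g = 100.56 + 20.90 + 0.610 = 122.07 m.
ψ₂ = H − z₂ − v₂²/2g = 122.07 − 95.42 − 2.274 = 24.38 m.
P₂ = ρgψ₂ = 1000 × 9.81 × 24.38 ≈ 239 kPa.

P₂ ≈ 239 kPa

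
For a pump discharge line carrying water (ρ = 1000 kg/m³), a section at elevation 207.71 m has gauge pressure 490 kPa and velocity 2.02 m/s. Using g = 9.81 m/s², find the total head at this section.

Pressure head ψ = P/(ρg) = 490×1000 / (1000 × 9.81) = 49.95 m.
Velocity head = v²/(2g) = 2.02² / (2 × 9.81) = 0.208 m.
h = z + ψ + v²/(2g) = 207.71 + 49.95 + 0.208 = 257.87 m.

h ≈ 257.87 m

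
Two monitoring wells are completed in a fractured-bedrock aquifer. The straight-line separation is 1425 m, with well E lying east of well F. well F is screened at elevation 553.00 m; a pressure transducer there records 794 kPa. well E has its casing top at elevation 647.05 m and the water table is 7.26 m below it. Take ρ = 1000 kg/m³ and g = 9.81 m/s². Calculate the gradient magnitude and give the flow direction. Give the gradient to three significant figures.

Pressure head at well F: ψ = P/(ρg) = 794×1000 / (1000 × 9.81) = 80.94 m.
Total head at well F: h = z + ψ = 553.00 + 80.94 = 633.94 m.
Total head at well E: h = 647.05 − 7.26 = 639.79 m.
Head difference: h(well F) − h(well E) = 633.94 − 639.79 = -5.85 m.
Hydraulic gradient: i = |Δh| / L = 5.85 / 1425 = 0.00411.
Flow is from higher to lower head: from well E toward well F, i.e. toward the west.

i ≈ 0.00411; groundwater flows toward the west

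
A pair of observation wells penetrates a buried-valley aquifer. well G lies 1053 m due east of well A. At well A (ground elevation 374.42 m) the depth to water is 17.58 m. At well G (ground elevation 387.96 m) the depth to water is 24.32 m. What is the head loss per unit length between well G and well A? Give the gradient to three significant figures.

Total head at well A: h = 374.42 − 17.58 = 356.84 m.
Total head at well G: h = 387.96 − 24.32 = 363.64 m.
Head difference: h(well A) − h(well G) = 356.84 − 363.64 = -6.80 m.
Hydraulic gradient: i = |Δh| / L = 6.80 / 1053 = 0.00646.

i ≈ 0.00646 m/m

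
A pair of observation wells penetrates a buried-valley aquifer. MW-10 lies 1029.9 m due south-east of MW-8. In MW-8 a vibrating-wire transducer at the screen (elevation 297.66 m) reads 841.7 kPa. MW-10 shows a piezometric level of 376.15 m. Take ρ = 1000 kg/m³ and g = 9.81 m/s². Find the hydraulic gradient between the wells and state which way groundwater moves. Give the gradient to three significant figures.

Pressure head at MW-8: ψ = P/(ρg) = 841.7×1000 / (1000 × 9.81) = 85.80 m.
Total head at MW-8: h = z + ψ = 297.66 + 85.80 = 383.46 m.
Total head at MW-10: h = 376.15 m (water level in the piezometer is the total head).
Head difference: h(MW-8) − h(MW-10) = 383.46 − 376.15 = 7.31 m.
Hydraulic gradient: i = |Δh| / L = 7.31 / 1029.9 = 0.00710.
Flow is from higher to lower head: from MW-8 toward MW-10, i.e. toward the south-east.

i ≈ 0.00710; groundwater flows toward the south-east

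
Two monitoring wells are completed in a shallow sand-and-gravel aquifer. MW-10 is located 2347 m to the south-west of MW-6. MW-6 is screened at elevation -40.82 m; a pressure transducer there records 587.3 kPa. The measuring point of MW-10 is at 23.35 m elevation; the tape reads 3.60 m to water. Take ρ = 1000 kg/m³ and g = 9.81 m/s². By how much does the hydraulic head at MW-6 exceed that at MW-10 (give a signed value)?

Δh ≈ -0.70 m

Pressure head at MW-6: ψ = P/(ρg) = 587.3×1000 / (1000 × 9.81) = 59.87 m.
Total head at MW-6: h = z + ψ = -40.82 + 59.87 = 19.05 m.
Total head at MW-10: h = 23.35 − 3.60 = 19.75 m.
Head difference: h(MW-6) − h(MW-10) = 19.05 − 19.75 = -0.70 m.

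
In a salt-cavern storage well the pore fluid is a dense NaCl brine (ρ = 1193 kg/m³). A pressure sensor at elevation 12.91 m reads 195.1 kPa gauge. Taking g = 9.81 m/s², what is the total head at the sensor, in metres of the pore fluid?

h ≈ 29.58 m

ψ = P/(ρg) = 195.1×1000 / (1193 × 9.81) = 16.67 m.
h = z + ψ = 12.91 + 16.67 = 29.58 m.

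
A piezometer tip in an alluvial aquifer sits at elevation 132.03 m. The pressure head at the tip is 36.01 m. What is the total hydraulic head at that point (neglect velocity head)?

h = z + ψ = 132.03 + 36.01 = 168.04 m.

h ≈ 168.04 m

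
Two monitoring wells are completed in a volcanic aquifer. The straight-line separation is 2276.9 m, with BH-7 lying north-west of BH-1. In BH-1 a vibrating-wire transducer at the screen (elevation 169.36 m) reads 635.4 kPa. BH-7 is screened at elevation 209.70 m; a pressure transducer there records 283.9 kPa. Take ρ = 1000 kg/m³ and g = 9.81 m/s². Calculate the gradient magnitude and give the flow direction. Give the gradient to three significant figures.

Pressure head at BH-1: ψ = P/(ρg) = 635.4×1000 / (1000 × 9.81) = 64.77 m.
Total head at BH-1: h = z + ψ = 169.36 + 64.77 = 234.13 m.
Pressure head at BH-7: ψ = P/(ρg) = 283.9×1000 / (1000 × 9.81) = 28.94 m.
Total head at BH-7: h = z + ψ = 209.70 + 28.94 = 238.64 m.
Head difference: h(BH-1) − h(BH-7) = 234.13 − 238.64 = -4.51 m.
Hydraulic gradient: i = |Δh| / L = 4.51 / 2276.9 = 0.00198.
Flow is from higher to lower head: from BH-7 toward BH-1, i.e. toward the south-east.

i ≈ 0.00198; groundwater flows toward the south-east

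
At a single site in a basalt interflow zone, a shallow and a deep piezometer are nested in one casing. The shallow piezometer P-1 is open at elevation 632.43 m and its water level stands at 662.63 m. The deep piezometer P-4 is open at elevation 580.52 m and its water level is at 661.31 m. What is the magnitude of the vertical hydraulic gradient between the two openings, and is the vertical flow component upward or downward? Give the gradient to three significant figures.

Total head at P-1: h = 662.63 m (water level in the standpipe).
Total head at P-4: h = 661.31 m.
Δh = h(P-1) − h(P-4) = 662.63 − 661.31 = 1.32 m.
Vertical separation Δz = 632.43 − 580.52 = 51.91 m.
|i_v| = |Δh| / Δz = 1.32 / 51.91 = 0.0254.
Head is higher in the shallow piezometer, so vertical flow is downward (recharge condition).

|i_v| ≈ 0.0254; vertical flow is downward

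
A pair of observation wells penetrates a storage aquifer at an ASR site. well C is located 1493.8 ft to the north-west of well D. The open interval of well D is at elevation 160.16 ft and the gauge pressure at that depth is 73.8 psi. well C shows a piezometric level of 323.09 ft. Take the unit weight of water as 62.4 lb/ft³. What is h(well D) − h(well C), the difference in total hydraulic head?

Pressure head at well D: ψ = 144·P/γ = 144 × 73.8 / 62.4 = 170.31 ft.
Total head at well D: h = z + ψ = 160.16 + 170.31 = 330.47 ft.
Total head at well C: h = 323.09 ft (water level in the piezometer is the total head).
Head difference: h(well D) − h(well C) = 330.47 − 323.09 = 7.38 ft.

Δh ≈ 7.38 ft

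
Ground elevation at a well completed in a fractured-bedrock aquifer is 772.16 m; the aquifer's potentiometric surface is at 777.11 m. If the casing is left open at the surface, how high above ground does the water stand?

Water rises to the potentiometric surface, so the rise above ground = 777.11 − 772.16 = 4.95 m.

≈ 4.95 m above ground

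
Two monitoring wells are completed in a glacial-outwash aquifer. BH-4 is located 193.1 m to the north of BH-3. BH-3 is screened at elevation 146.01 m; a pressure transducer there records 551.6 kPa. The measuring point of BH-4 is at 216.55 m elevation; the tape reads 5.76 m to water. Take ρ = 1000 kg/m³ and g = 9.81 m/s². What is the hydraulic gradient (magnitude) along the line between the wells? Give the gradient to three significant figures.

i ≈ 0.0443

Pressure head at BH-3: ψ = P/(ρg) = 551.6×1000 / (1000 × 9.81) = 56.23 m.
Total head at BH-3: h = z + ψ = 146.01 + 56.23 = 202.24 m.
Total head at BH-4: h = 216.55 − 5.76 = 210.79 m.
Head difference: h(BH-3) − h(BH-4) = 202.24 − 210.79 = -8.55 m.
Hydraulic gradient: i = |Δh| / L = 8.55 / 193.1 = 0.0443.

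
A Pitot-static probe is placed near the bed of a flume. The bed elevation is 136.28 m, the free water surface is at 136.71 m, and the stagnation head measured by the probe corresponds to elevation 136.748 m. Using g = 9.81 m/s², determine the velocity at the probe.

Near the bed, under hydrostatic conditions, the piezometric head (z + ψ) equals the free-surface elevation, 136.71 m.
Velocity head = total − piezometric = 136.748 − 136.71 = 0.038 m.
v = √(2g·h_v) = √(2 × 9.81 × 0.038) = 0.863 m/s.

v ≈ 0.863 m/s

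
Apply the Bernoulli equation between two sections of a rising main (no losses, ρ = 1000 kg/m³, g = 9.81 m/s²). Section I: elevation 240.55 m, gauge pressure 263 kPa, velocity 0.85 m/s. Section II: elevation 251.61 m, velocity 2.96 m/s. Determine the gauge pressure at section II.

P₂ ≈ 150 kPa

Pressure head at I: ψ₁ = P₁/(ρg) = 263×1000 / (1000 × 9.81) = 26.81 m.
Velocity heads: v₁²/2g = 0.85²/19.62 = 0.037 m; v₂²/2g = 2.96²/19.62 = 0.447 m.
Total head H = z₁ + ψ₁ + v₁²/2g = 240.55 + 26.81 + 0.037 = 267.40 m.
ψ₂ = H − z₂ − v₂²/2g = 267.40 − 251.61 − 0.447 = 15.34 m.
P₂ = ρgψ₂ = 1000 × 9.81 × 15.34 ≈ 150 kPa.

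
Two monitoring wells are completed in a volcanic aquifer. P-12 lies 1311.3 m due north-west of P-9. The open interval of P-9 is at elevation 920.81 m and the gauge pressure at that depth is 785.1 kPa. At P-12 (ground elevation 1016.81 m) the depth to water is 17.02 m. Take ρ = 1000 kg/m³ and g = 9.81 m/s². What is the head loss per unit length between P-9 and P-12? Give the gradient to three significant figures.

i ≈ 0.000801 m/m

Pressure head at P-9: ψ = P/(ρg) = 785.1×1000 / (1000 × 9.81) = 80.03 m.
Total head at P-9: h = z + ψ = 920.81 + 80.03 = 1000.84 m.
Total head at P-12: h = 1016.81 − 17.02 = 999.79 m.
Head difference: h(P-9) − h(P-12) = 1000.84 − 999.79 = 1.05 m.
Hydraulic gradient: i = |Δh| / L = 1.05 / 1311.3 = 0.000801.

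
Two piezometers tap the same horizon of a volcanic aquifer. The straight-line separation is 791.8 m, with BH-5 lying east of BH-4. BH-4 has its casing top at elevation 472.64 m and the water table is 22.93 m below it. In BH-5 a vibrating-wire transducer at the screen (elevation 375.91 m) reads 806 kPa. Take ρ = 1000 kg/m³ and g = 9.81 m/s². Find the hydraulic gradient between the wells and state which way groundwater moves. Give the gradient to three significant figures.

i ≈ 0.0106; groundwater flows toward the west

Total head at BH-4: h = 472.64 − 22.93 = 449.71 m.
Pressure head at BH-5: ψ = P/(ρg) = 806×1000 / (1000 × 9.81) = 82.16 m.
Total head at BH-5: h = z + ψ = 375.91 + 82.16 = 458.07 m.
Head difference: h(BH-4) − h(BH-5) = 449.71 − 458.07 = -8.36 m.
Hydraulic gradient: i = |Δh| / L = 8.36 / 791.8 = 0.0106.
Flow is from higher to lower head: from BH-5 toward BH-4, i.e. toward the west.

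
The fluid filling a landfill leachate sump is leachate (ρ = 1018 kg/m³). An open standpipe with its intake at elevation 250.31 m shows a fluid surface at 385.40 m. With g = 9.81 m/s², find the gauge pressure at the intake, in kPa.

P ≈ 1350 kPa

Pressure head ψ = h − z = 385.40 − 250.31 = 135.09 m.
P = ρgψ = 1018 × 9.81 × 135.09 = 1349087 Pa ≈ 1350 kPa.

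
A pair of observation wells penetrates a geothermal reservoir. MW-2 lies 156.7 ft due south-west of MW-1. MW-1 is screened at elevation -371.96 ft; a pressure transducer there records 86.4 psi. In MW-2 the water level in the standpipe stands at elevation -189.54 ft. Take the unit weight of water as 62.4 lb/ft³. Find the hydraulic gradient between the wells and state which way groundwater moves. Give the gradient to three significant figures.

i ≈ 0.108; groundwater flows toward the south-west

Pressure head at MW-1: ψ = 144·P/γ = 144 × 86.4 / 62.4 = 199.38 ft.
Total head at MW-1: h = z + ψ = -371.96 + 199.38 = -172.58 ft.
Total head at MW-2: h = -189.54 ft (water level in the piezometer is the total head).
Head difference: h(MW-1) − h(MW-2) = -172.58 − (-189.54) = 16.96 ft.
Hydraulic gradient: i = |Δh| / L = 16.96 / 156.7 = 0.108.
Flow is from higher to lower head: from MW-1 toward MW-2, i.e. toward the south-west.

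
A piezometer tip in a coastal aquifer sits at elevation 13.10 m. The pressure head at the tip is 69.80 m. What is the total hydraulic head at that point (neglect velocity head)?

h = z + ψ = 13.10 + 69.80 = 82.90 m.

h ≈ 82.90 m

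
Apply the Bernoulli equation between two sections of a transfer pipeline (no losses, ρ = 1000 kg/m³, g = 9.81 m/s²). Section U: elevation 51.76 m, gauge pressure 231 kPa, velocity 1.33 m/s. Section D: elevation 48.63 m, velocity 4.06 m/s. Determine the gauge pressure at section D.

Pressure head at U: ψ₁ = P₁/(ρg) = 231×1000 / (1000 × 9.81) = 23.55 m.
Velocity heads: v₁²/2g = 1.33²/19.62 = 0.090 m; v₂²/2g = 4.06²/19.62 = 0.840 m.
Total head H = z₁ + ψ₁ + v₁²/2g = 51.76 + 23.55 + 0.090 = 75.40 m.
ψ₂ = H − z₂ − v₂²/2g = 75.40 − 48.63 − 0.840 = 25.93 m.
P₂ = ρgψ₂ = 1000 × 9.81 × 25.93 ≈ 254 kPa.

P₂ ≈ 254 kPa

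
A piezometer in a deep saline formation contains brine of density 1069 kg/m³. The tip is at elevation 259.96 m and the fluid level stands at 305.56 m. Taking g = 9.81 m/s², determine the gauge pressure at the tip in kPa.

Pressure head ψ = h − z = 305.56 − 259.96 = 45.60 m.
P = ρgψ = 1069 × 9.81 × 45.60 = 478202 Pa ≈ 478 kPa.

P ≈ 478 kPa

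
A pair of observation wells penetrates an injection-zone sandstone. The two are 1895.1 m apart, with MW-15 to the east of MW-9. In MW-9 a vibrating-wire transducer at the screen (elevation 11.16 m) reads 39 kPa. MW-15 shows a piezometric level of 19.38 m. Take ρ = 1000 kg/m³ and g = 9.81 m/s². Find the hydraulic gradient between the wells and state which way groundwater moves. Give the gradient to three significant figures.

i ≈ 0.00224; groundwater flows toward the west

Pressure head at MW-9: ψ = P/(ρg) = 39×1000 / (1000 × 9.81) = 3.98 m.
Total head at MW-9: h = z + ψ = 11.16 + 3.98 = 15.14 m.
Total head at MW-15: h = 19.38 m (water level in the piezometer is the total head).
Head difference: h(MW-9) − h(MW-15) = 15.14 − 19.38 = -4.24 m.
Hydraulic gradient: i = |Δh| / L = 4.24 / 1895.1 = 0.00224.
Flow is from higher to lower head: from MW-15 toward MW-9, i.e. toward the west.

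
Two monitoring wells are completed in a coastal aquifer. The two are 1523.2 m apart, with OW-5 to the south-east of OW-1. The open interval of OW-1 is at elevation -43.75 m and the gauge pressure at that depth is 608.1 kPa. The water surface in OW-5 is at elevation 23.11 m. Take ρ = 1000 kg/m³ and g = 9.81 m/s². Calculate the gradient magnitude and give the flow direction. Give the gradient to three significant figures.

i ≈ 0.00320; groundwater flows toward the north-west

Pressure head at OW-1: ψ = P/(ρg) = 608.1×1000 / (1000 × 9.81) = 61.99 m.
Total head at OW-1: h = z + ψ = -43.75 + 61.99 = 18.24 m.
Total head at OW-5: h = 23.11 m (water level in the piezometer is the total head).
Head difference: h(OW-1) − h(OW-5) = 18.24 − 23.11 = -4.87 m.
Hydraulic gradient: i = |Δh| / L = 4.87 / 1523.2 = 0.00320.
Flow is from higher to lower head: from OW-5 toward OW-1, i.e. toward the north-west.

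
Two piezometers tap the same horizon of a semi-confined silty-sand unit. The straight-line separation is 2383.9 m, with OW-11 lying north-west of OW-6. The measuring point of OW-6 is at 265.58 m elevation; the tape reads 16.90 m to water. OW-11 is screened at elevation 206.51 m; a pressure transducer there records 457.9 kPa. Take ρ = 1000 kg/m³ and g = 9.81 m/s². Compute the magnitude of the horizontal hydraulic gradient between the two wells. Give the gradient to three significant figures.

i ≈ 0.00189

Total head at OW-6: h = 265.58 − 16.90 = 248.68 m.
Pressure head at OW-11: ψ = P/(ρg) = 457.9×1000 / (1000 × 9.81) = 46.68 m.
Total head at OW-11: h = z + ψ = 206.51 + 46.68 = 253.19 m.
Head difference: h(OW-6) − h(OW-11) = 248.68 − 253.19 = -4.51 m.
Hydraulic gradient: i = |Δh| / L = 4.51 / 2383.9 = 0.00189.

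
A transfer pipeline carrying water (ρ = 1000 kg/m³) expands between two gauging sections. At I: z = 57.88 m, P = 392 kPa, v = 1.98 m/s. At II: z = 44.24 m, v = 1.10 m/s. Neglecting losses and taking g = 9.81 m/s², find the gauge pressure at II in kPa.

P₂ ≈ 527 kPa

Pressure head at I: ψ₁ = P₁/(ρg) = 392×1000 / (1000 × 9.81) = 39.96 m.
Velocity heads: v₁²/2g = 1.98²/19.62 = 0.200 m; v₂²/2g = 1.10²/19.62 = 0.062 m.
Total head H = z₁ + ψ₁ + v₁²/2g = 57.88 + 39.96 + 0.200 = 98.04 m.
ψ₂ = H − z₂ − v₂²/2g = 98.04 − 44.24 − 0.062 = 53.74 m.
P₂ = ρgψ₂ = 1000 × 9.81 × 53.74 ≈ 527 kPa.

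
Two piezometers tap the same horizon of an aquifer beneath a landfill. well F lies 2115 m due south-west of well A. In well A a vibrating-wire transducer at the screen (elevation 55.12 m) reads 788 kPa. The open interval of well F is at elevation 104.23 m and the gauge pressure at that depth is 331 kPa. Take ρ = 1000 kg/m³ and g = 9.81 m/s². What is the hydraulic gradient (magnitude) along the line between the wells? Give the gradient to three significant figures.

Pressure head at well A: ψ = P/(ρg) = 788×1000 / (1000 × 9.81) = 80.33 m.
Total head at well A: h = z + ψ = 55.12 + 80.33 = 135.45 m.
Pressure head at well F: ψ = P/(ρg) = 331×1000 / (1000 × 9.81) = 33.74 m.
Total head at well F: h = z + ψ = 104.23 + 33.74 = 137.97 m.
Head difference: h(well A) − h(well F) = 135.45 − 137.97 = -2.52 m.
Hydraulic gradient: i = |Δh| / L = 2.52 / 2115 = 0.00119.

i ≈ 0.00119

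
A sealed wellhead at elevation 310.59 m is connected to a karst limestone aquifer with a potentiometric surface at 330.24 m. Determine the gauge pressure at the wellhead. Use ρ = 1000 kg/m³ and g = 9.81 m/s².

P ≈ 193 kPa

Head above the cap: Δh = 330.24 − 310.59 = 19.65 m.
P = ρgΔh = 1000 × 9.81 × 19.65 = 192766 Pa ≈ 193 kPa.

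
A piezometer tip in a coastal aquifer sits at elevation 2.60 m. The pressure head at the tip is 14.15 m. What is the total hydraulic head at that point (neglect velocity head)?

h = z + ψ = 2.60 + 14.15 = 16.75 m.

h ≈ 16.75 m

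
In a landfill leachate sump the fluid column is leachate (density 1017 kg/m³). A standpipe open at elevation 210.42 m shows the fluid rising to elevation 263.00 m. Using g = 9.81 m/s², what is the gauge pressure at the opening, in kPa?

Pressure head ψ = h − z = 263.00 − 210.42 = 52.58 m.
P = ρgψ = 1017 × 9.81 × 52.58 = 524579 Pa ≈ 525 kPa.

P ≈ 525 kPa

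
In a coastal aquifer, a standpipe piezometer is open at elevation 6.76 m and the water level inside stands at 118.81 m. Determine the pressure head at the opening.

ψ ≈ 112.05 m

Total head h = 118.81 m (the water-surface elevation in the piezometer).
Pressure head ψ = h − z = 118.81 − 6.76 = 112.05 m.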